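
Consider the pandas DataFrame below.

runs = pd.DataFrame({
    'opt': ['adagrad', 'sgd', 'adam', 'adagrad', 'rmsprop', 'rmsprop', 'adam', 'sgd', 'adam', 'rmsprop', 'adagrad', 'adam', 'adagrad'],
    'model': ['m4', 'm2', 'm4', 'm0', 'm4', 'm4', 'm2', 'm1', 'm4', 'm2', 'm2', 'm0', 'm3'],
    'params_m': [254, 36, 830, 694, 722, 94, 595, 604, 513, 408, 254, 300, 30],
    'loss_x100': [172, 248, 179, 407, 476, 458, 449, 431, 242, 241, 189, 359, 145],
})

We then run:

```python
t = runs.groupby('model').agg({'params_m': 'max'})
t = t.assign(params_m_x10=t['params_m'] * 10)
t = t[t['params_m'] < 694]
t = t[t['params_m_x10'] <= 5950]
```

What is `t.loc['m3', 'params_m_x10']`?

group by model, max of params_m:
       params_m
model          
m0          694
m1          604
m2          595
m3           30
m4          830
add column params_m_x10 = t['params_m'] * 10:
       params_m  params_m_x10
model                        
m0          694          6940
m1          604          6040
m2          595          5950
m3           30           300
m4          830          8300
filter rows where params_m < 694:
       params_m  params_m_x10
model                        
m1          604          6040
m2          595          5950
m3           30           300
filter rows where params_m_x10 <= 5950:
       params_m  params_m_x10
model                        
m2          595          5950
m3           30           300
So loc['m3', 'params_m_x10'] = 300.

300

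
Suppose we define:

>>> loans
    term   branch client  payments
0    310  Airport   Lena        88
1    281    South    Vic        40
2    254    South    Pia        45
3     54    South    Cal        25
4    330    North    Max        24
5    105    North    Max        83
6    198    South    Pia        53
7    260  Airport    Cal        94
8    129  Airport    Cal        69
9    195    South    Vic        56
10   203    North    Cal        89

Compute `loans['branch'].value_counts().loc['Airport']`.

3

value_counts of branch:
branch
South      5
Airport    3
North      3
Name: count, dtype: int64
value at index 'Airport' → 3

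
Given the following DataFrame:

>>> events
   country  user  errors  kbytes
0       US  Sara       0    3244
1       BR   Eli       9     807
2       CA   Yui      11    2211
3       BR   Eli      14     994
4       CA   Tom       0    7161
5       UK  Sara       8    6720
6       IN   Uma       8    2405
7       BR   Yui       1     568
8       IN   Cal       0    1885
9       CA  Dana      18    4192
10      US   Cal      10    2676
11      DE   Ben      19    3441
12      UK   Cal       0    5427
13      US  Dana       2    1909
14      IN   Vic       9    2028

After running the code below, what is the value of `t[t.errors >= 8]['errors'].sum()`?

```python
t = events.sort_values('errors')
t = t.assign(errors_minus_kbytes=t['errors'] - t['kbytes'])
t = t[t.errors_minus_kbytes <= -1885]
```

sort by errors:
   country  user  errors  kbytes
0       US  Sara       0    3244
4       CA   Tom       0    7161
8       IN   Cal       0    1885
12      UK   Cal       0    5427
7       BR   Yui       1     568
13      US  Dana       2    1909
5       UK  Sara       8    6720
6       IN   Uma       8    2405
1       BR   Eli       9     807
14      IN   Vic       9    2028
10      US   Cal      10    2676
2       CA   Yui      11    2211
3       BR   Eli      14     994
9       CA  Dana      18    4192
11      DE   Ben      19    3441
add column errors_minus_kbytes = t['errors'] - t['kbytes']:
   country  user  errors  kbytes  errors_minus_kbytes
0       US  Sara       0    3244                -3244
4       CA   Tom       0    7161                -7161
8       IN   Cal       0    1885                -1885
12      UK   Cal       0    5427                -5427
7       BR   Yui       1     568                 -567
13      US  Dana       2    1909                -1907
5       UK  Sara       8    6720                -6712
6       IN   Uma       8    2405                -2397
1       BR   Eli       9     807                 -798
14      IN   Vic       9    2028                -2019
10      US   Cal      10    2676                -2666
2       CA   Yui      11    2211                -2200
3       BR   Eli      14     994                 -980
9       CA  Dana      18    4192                -4174
11      DE   Ben      19    3441                -3422
filter rows where errors_minus_kbytes <= -1885:
   country  user  errors  kbytes  errors_minus_kbytes
0       US  Sara       0    3244                -3244
4       CA   Tom       0    7161                -7161
8       IN   Cal       0    1885                -1885
12      UK   Cal       0    5427                -5427
13      US  Dana       2    1909                -1907
5       UK  Sara       8    6720                -6712
6       IN   Uma       8    2405                -2397
14      IN   Vic       9    2028                -2019
10      US   Cal      10    2676                -2666
2       CA   Yui      11    2211                -2200
9       CA  Dana      18    4192                -4174
11      DE   Ben      19    3441                -3422
filter rows where errors >= 8:
   country  user  errors  kbytes  errors_minus_kbytes
5       UK  Sara       8    6720                -6712
6       IN   Uma       8    2405                -2397
14      IN   Vic       9    2028                -2019
10      US   Cal      10    2676                -2666
2       CA   Yui      11    2211                -2200
9       CA  Dana      18    4192                -4174
11      DE   Ben      19    3441                -3422
Then the sum of column 'errors': 83

83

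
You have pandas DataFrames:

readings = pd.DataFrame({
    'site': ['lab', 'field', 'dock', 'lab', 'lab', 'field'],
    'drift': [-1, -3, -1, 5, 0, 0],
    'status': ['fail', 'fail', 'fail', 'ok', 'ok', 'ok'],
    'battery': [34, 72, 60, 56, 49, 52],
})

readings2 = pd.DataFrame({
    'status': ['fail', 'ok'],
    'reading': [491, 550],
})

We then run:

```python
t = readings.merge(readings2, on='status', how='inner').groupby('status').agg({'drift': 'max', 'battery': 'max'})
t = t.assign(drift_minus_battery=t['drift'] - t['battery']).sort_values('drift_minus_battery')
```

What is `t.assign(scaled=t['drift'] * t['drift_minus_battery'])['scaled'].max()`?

73

merge on 'status' (how='inner') → 6 rows:
    site  drift status  battery  reading
0    lab     -1   fail       34      491
1  field     -3   fail       72      491
2   dock     -1   fail       60      491
3    lab      5     ok       56      550
4    lab      0     ok       49      550
5  field      0     ok       52      550
group by status: max(drift), max(battery):
        drift  battery
status                
fail       -1       72
ok          5       56
add column drift_minus_battery = t['drift'] - t['battery']:
        drift  battery  drift_minus_battery
status                                     
fail       -1       72                  -73
ok          5       56                  -51
sort by drift_minus_battery:
        drift  battery  drift_minus_battery
status                                     
fail       -1       72                  -73
ok          5       56                  -51
add column scaled = t['drift'] * t['drift_minus_battery']:
        drift  battery  drift_minus_battery  scaled
status                                             
fail       -1       72                  -73      73
ok          5       56                  -51    -255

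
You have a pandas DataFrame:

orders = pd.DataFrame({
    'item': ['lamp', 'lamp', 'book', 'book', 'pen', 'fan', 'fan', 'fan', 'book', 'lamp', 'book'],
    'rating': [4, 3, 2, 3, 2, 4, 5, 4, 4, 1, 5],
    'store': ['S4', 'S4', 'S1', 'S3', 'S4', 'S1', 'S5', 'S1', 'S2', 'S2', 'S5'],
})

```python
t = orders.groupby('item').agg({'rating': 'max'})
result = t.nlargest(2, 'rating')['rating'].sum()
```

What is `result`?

group by item, max of rating:
      rating
item        
book       5
fan        5
lamp       4
pen        2
take 2 rows with largest rating:
      rating
item        
book       5
fan        5
Then the sum of column 'rating': 10

10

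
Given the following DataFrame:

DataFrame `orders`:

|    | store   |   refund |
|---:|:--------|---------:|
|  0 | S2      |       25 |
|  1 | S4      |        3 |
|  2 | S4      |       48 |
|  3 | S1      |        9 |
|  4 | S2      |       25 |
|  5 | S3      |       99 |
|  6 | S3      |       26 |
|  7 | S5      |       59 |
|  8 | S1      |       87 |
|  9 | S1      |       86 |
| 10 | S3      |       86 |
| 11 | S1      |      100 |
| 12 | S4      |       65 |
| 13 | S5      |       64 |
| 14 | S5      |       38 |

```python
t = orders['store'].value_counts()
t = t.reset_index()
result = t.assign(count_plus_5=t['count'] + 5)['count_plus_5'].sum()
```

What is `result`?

40

value_counts of store:
store
S1    4
S4    3
S3    3
S5    3
S2    2
Name: count, dtype: int64
reset_index():
  store  count
0    S1      4
1    S4      3
2    S3      3
3    S5      3
4    S2      2
add column count_plus_5 = t['count'] + 5:
  store  count  count_plus_5
0    S1      4             9
1    S4      3             8
2    S3      3             8
3    S5      3             8
4    S2      2             7
Then the sum of column 'count_plus_5': 40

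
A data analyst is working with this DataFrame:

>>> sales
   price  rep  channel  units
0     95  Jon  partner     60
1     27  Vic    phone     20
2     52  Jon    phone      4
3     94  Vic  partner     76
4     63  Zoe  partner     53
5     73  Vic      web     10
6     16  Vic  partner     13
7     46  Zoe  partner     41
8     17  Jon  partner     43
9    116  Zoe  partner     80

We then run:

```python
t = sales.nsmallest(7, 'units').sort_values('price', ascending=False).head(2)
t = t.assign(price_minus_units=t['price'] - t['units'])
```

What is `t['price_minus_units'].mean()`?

36.5

take 7 rows with smallest units:
   price  rep  channel  units
2     52  Jon    phone      4
5     73  Vic      web     10
6     16  Vic  partner     13
1     27  Vic    phone     20
7     46  Zoe  partner     41
8     17  Jon  partner     43
4     63  Zoe  partner     53
sort by price descending:
   price  rep  channel  units
5     73  Vic      web     10
4     63  Zoe  partner     53
2     52  Jon    phone      4
7     46  Zoe  partner     41
1     27  Vic    phone     20
8     17  Jon  partner     43
6     16  Vic  partner     13
take first 2 rows:
   price  rep  channel  units
5     73  Vic      web     10
4     63  Zoe  partner     53
add column price_minus_units = t['price'] - t['units']:
   price  rep  channel  units  price_minus_units
5     73  Vic      web     10                 63
4     63  Zoe  partner     53                 10
So mean() = 36.5.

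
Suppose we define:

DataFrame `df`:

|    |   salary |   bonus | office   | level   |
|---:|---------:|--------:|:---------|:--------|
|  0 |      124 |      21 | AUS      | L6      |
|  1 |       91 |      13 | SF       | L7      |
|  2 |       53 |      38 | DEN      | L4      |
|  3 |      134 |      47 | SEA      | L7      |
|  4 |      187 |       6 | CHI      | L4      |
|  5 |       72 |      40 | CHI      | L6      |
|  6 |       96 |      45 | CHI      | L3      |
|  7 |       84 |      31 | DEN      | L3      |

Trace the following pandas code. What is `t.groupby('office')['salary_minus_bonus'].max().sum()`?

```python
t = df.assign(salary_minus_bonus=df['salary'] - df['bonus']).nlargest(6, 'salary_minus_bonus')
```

add column salary_minus_bonus = df['salary'] - df['bonus']:
   salary  bonus office level  salary_minus_bonus
0     124     21    AUS    L6                 103
1      91     13     SF    L7                  78
2      53     38    DEN    L4                  15
3     134     47    SEA    L7                  87
4     187      6    CHI    L4                 181
5      72     40    CHI    L6                  32
6      96     45    CHI    L3                  51
7      84     31    DEN    L3                  53
take 6 rows with largest salary_minus_bonus:
   salary  bonus office level  salary_minus_bonus
4     187      6    CHI    L4                 181
0     124     21    AUS    L6                 103
3     134     47    SEA    L7                  87
1      91     13     SF    L7                  78
7      84     31    DEN    L3                  53
6      96     45    CHI    L3                  51
group by office, max of salary_minus_bonus:
office
AUS    103
CHI    181
DEN     53
SEA     87
SF      78
Name: salary_minus_bonus, dtype: int64
Reading off the sum of the resulting series, we get 502.

502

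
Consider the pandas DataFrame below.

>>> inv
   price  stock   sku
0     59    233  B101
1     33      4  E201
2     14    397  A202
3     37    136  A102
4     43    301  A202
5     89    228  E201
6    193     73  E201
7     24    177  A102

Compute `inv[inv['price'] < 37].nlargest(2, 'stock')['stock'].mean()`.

287.0

filter rows where price < 37:
   price  stock   sku
1     33      4  E201
2     14    397  A202
7     24    177  A102
take 2 rows with largest stock:
   price  stock   sku
2     14    397  A202
7     24    177  A102
Reading off the mean of column 'stock', we get 287.0.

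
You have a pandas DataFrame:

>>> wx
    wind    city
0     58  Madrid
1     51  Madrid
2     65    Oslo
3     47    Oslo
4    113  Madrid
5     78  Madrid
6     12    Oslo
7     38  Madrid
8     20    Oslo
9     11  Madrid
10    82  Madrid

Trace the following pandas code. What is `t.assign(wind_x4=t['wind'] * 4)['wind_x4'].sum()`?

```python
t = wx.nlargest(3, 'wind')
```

1092

take 3 rows with largest wind:
    wind    city
4    113  Madrid
10    82  Madrid
5     78  Madrid
add column wind_x4 = t['wind'] * 4:
    wind    city  wind_x4
4    113  Madrid      452
10    82  Madrid      328
5     78  Madrid      312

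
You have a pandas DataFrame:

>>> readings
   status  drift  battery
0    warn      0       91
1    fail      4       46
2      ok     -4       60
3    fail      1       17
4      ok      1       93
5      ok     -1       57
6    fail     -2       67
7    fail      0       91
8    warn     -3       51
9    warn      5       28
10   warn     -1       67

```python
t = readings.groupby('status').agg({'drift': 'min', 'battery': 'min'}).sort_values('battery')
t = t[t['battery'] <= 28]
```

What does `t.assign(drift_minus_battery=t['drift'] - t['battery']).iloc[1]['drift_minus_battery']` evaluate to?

-31

group by status: min(drift), min(battery):
        drift  battery
status                
fail       -2       17
ok         -4       57
warn       -3       28
sort by battery:
        drift  battery
status                
fail       -2       17
warn       -3       28
ok         -4       57
filter rows where battery <= 28:
        drift  battery
status                
fail       -2       17
warn       -3       28
add column drift_minus_battery = t['drift'] - t['battery']:
        drift  battery  drift_minus_battery
status                                     
fail       -2       17                  -19
warn       -3       28                  -31
Then the value at position 1, column 'drift_minus_battery': -31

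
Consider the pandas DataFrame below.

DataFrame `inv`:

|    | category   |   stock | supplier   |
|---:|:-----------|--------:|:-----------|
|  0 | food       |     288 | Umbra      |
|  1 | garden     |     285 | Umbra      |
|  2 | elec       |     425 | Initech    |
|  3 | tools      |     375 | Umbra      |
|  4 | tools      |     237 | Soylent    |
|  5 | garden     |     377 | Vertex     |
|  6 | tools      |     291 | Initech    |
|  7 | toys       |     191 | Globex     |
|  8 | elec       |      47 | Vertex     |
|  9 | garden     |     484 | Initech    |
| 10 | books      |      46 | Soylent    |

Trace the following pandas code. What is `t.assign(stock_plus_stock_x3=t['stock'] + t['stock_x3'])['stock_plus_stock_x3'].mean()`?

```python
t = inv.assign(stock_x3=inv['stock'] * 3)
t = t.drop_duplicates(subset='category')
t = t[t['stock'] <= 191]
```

474.0

add column stock_x3 = inv['stock'] * 3:
   category  stock supplier  stock_x3
0      food    288    Umbra       864
1    garden    285    Umbra       855
2      elec    425  Initech      1275
3     tools    375    Umbra      1125
4     tools    237  Soylent       711
5    garden    377   Vertex      1131
6     tools    291  Initech       873
7      toys    191   Globex       573
8      elec     47   Vertex       141
9    garden    484  Initech      1452
10    books     46  Soylent       138
drop duplicate category (keep=first):
   category  stock supplier  stock_x3
0      food    288    Umbra       864
1    garden    285    Umbra       855
2      elec    425  Initech      1275
3     tools    375    Umbra      1125
7      toys    191   Globex       573
10    books     46  Soylent       138
filter rows where stock <= 191:
   category  stock supplier  stock_x3
7      toys    191   Globex       573
10    books     46  Soylent       138
add column stock_plus_stock_x3 = t['stock'] + t['stock_x3']:
   category  stock supplier  stock_x3  stock_plus_stock_x3
7      toys    191   Globex       573                  764
10    books     46  Soylent       138                  184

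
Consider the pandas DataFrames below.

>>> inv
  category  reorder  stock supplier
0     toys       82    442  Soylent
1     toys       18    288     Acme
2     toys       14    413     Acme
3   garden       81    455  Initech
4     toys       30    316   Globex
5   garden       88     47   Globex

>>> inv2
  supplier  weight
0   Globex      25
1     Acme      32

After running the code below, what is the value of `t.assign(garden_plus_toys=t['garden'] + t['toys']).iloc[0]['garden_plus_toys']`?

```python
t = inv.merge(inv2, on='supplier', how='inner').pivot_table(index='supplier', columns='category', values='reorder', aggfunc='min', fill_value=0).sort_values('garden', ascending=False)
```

merge on 'supplier' (how='inner') → 4 rows:
  category  reorder  stock supplier  weight
0     toys       18    288     Acme      32
1     toys       14    413     Acme      32
2     toys       30    316   Globex      25
3   garden       88     47   Globex      25
pivot: rows=supplier, cols=category, min(reorder):
category  garden  toys
supplier              
Acme           0    14
Globex        88    30
sort by garden descending:
category  garden  toys
supplier              
Globex        88    30
Acme           0    14
add column garden_plus_toys = t['garden'] + t['toys']:
category  garden  toys  garden_plus_toys
supplier                                
Globex        88    30               118
Acme           0    14                14
Reading off the value at position 0, column 'garden_plus_toys', we get 118.

118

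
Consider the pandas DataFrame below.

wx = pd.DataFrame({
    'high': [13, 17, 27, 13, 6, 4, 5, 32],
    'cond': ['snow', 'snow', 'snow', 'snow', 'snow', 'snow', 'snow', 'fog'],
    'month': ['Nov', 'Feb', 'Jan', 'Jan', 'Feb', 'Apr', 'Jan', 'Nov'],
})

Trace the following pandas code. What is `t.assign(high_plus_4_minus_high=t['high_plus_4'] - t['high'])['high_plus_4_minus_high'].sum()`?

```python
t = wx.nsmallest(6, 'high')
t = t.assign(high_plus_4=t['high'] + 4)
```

24

take 6 rows with smallest high:
   high  cond month
5     4  snow   Apr
6     5  snow   Jan
4     6  snow   Feb
0    13  snow   Nov
3    13  snow   Jan
1    17  snow   Feb
add column high_plus_4 = t['high'] + 4:
   high  cond month  high_plus_4
5     4  snow   Apr            8
6     5  snow   Jan            9
4     6  snow   Feb           10
0    13  snow   Nov           17
3    13  snow   Jan           17
1    17  snow   Feb           21
add column high_plus_4_minus_high = t['high_plus_4'] - t['high']:
   high  cond month  high_plus_4  high_plus_4_minus_high
5     4  snow   Apr            8                       4
6     5  snow   Jan            9                       4
4     6  snow   Feb           10                       4
0    13  snow   Nov           17                       4
3    13  snow   Jan           17                       4
1    17  snow   Feb           21                       4
Finally, sum of column 'high_plus_4_minus_high' = 24.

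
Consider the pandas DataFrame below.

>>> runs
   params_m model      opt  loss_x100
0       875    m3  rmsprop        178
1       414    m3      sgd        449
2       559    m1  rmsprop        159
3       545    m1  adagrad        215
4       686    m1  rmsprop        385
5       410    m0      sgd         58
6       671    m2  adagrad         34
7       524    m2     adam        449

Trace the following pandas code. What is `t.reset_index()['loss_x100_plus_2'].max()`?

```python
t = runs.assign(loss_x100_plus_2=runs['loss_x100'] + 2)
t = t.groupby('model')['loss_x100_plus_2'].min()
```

180

add column loss_x100_plus_2 = runs['loss_x100'] + 2:
   params_m model      opt  loss_x100  loss_x100_plus_2
0       875    m3  rmsprop        178               180
1       414    m3      sgd        449               451
2       559    m1  rmsprop        159               161
3       545    m1  adagrad        215               217
4       686    m1  rmsprop        385               387
5       410    m0      sgd         58                60
6       671    m2  adagrad         34                36
7       524    m2     adam        449               451
group by model, min of loss_x100_plus_2:
model
m0     60
m1    161
m2     36
m3    180
Name: loss_x100_plus_2, dtype: int64
reset_index():
  model  loss_x100_plus_2
0    m0                60
1    m1               161
2    m2                36
3    m3               180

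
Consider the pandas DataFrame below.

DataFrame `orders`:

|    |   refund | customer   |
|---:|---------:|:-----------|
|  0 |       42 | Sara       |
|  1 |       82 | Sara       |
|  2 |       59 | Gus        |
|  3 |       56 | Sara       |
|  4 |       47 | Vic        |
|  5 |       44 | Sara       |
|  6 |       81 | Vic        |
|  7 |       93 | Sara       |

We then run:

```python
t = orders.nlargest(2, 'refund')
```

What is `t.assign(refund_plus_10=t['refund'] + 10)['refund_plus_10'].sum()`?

take 2 rows with largest refund:
   refund customer
7      93     Sara
1      82     Sara
add column refund_plus_10 = t['refund'] + 10:
   refund customer  refund_plus_10
7      93     Sara             103
1      82     Sara              92

195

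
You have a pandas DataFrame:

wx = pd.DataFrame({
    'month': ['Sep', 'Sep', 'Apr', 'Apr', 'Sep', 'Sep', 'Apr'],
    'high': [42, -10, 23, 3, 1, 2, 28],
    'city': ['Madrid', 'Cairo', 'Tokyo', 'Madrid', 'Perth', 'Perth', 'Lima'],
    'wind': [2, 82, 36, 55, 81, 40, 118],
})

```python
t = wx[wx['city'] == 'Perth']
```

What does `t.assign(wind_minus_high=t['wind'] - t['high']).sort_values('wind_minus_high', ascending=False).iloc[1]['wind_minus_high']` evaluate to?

38

filter rows where city == 'Perth':
  month  high   city  wind
4   Sep     1  Perth    81
5   Sep     2  Perth    40
add column wind_minus_high = t['wind'] - t['high']:
  month  high   city  wind  wind_minus_high
4   Sep     1  Perth    81               80
5   Sep     2  Perth    40               38
sort by wind_minus_high descending:
  month  high   city  wind  wind_minus_high
4   Sep     1  Perth    81               80
5   Sep     2  Perth    40               38
Then the value at position 1, column 'wind_minus_high': 38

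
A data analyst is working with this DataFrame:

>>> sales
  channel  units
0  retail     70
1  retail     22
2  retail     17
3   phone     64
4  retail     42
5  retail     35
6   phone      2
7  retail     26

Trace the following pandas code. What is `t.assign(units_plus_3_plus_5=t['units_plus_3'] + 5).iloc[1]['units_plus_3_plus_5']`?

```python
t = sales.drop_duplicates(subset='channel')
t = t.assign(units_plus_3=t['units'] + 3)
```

drop duplicate channel (keep=first):
  channel  units
0  retail     70
3   phone     64
add column units_plus_3 = t['units'] + 3:
  channel  units  units_plus_3
0  retail     70            73
3   phone     64            67
add column units_plus_3_plus_5 = t['units_plus_3'] + 5:
  channel  units  units_plus_3  units_plus_3_plus_5
0  retail     70            73                   78
3   phone     64            67                   72
Then the value at position 1, column 'units_plus_3_plus_5': 72

72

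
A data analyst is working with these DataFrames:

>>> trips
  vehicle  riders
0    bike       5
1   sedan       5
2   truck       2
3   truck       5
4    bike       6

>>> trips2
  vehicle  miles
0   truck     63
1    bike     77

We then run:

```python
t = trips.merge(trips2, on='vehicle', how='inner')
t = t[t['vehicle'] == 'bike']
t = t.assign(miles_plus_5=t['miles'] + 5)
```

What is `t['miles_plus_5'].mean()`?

merge on 'vehicle' (how='inner') → 4 rows:
  vehicle  riders  miles
0    bike       5     77
1   truck       2     63
2   truck       5     63
3    bike       6     77
filter rows where vehicle == 'bike':
  vehicle  riders  miles
0    bike       5     77
3    bike       6     77
add column miles_plus_5 = t['miles'] + 5:
  vehicle  riders  miles  miles_plus_5
0    bike       5     77            82
3    bike       6     77            82
Taking the mean of column 'miles_plus_5' gives 82.0.

82.0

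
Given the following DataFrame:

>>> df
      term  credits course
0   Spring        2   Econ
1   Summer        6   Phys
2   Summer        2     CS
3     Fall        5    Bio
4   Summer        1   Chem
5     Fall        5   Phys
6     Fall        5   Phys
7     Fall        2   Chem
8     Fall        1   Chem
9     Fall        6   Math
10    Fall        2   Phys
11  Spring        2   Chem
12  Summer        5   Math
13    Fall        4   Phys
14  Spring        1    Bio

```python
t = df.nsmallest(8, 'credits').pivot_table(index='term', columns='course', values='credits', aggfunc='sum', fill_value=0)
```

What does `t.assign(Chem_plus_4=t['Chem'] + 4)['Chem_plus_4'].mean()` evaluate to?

6.0

take 8 rows with smallest credits:
      term  credits course
4   Summer        1   Chem
8     Fall        1   Chem
14  Spring        1    Bio
0   Spring        2   Econ
2   Summer        2     CS
7     Fall        2   Chem
10    Fall        2   Phys
11  Spring        2   Chem
pivot: rows=term, cols=course, sum(credits):
course  Bio  CS  Chem  Econ  Phys
term                             
Fall      0   0     3     0     2
Spring    1   0     2     2     0
Summer    0   2     1     0     0
add column Chem_plus_4 = t['Chem'] + 4:
course  Bio  CS  Chem  Econ  Phys  Chem_plus_4
term                                          
Fall      0   0     3     0     2            7
Spring    1   0     2     2     0            6
Summer    0   2     1     0     0            5
Then the mean of column 'Chem_plus_4': 6.0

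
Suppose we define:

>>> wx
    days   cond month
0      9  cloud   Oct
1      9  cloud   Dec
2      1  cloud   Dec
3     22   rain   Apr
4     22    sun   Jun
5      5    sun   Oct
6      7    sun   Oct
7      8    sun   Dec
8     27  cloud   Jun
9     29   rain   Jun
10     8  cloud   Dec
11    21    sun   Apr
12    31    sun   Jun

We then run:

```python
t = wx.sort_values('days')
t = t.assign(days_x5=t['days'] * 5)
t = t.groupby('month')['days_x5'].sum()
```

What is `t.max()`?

545

sort by days:
    days   cond month
2      1  cloud   Dec
5      5    sun   Oct
6      7    sun   Oct
7      8    sun   Dec
10     8  cloud   Dec
0      9  cloud   Oct
1      9  cloud   Dec
11    21    sun   Apr
3     22   rain   Apr
4     22    sun   Jun
8     27  cloud   Jun
9     29   rain   Jun
12    31    sun   Jun
add column days_x5 = t['days'] * 5:
    days   cond month  days_x5
2      1  cloud   Dec        5
5      5    sun   Oct       25
6      7    sun   Oct       35
7      8    sun   Dec       40
10     8  cloud   Dec       40
0      9  cloud   Oct       45
1      9  cloud   Dec       45
11    21    sun   Apr      105
3     22   rain   Apr      110
4     22    sun   Jun      110
8     27  cloud   Jun      135
9     29   rain   Jun      145
12    31    sun   Jun      155
group by month, sum of days_x5:
month
Apr    215
Dec    130
Jun    545
Oct    105
Name: days_x5, dtype: int64
Hence 545.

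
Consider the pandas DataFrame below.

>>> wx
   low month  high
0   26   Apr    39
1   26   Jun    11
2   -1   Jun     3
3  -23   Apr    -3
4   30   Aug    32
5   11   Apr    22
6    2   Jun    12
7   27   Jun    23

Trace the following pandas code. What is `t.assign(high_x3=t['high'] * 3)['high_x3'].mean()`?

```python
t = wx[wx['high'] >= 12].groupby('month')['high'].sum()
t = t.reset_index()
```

filter rows where high >= 12:
   low month  high
0   26   Apr    39
4   30   Aug    32
5   11   Apr    22
6    2   Jun    12
7   27   Jun    23
group by month, sum of high:
month
Apr    61
Aug    32
Jun    35
Name: high, dtype: int64
reset_index():
  month  high
0   Apr    61
1   Aug    32
2   Jun    35
add column high_x3 = t['high'] * 3:
  month  high  high_x3
0   Apr    61      183
1   Aug    32       96
2   Jun    35      105

128.0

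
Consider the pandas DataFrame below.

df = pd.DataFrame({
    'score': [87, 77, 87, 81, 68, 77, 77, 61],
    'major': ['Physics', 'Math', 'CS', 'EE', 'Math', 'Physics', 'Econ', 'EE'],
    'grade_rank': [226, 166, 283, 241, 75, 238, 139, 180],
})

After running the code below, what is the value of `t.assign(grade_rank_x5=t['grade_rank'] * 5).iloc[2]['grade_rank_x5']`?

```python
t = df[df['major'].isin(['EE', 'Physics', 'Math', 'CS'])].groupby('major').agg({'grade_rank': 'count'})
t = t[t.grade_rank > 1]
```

10

filter rows where major in ['EE', 'Physics', 'Math', 'CS']:
   score    major  grade_rank
0     87  Physics         226
1     77     Math         166
2     87       CS         283
3     81       EE         241
4     68     Math          75
5     77  Physics         238
7     61       EE         180
group by major, count of grade_rank:
         grade_rank
major              
CS                1
EE                2
Math              2
Physics           2
filter rows where grade_rank > 1:
         grade_rank
major              
EE                2
Math              2
Physics           2
add column grade_rank_x5 = t['grade_rank'] * 5:
         grade_rank  grade_rank_x5
major                             
EE                2             10
Math              2             10
Physics           2             10
Then the value at position 2, column 'grade_rank_x5': 10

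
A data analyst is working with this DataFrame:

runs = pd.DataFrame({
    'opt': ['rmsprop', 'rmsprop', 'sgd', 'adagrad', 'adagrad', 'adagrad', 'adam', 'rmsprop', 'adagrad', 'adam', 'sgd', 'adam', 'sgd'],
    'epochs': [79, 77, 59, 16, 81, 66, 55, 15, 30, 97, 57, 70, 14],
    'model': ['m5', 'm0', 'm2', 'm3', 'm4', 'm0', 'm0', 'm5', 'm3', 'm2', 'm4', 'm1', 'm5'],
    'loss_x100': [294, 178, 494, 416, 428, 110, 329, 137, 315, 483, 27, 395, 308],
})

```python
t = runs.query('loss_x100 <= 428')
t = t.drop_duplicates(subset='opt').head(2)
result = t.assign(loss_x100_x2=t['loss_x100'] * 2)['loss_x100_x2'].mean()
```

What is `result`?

filter rows where loss_x100 <= 428:
        opt  epochs model  loss_x100
0   rmsprop      79    m5        294
1   rmsprop      77    m0        178
3   adagrad      16    m3        416
4   adagrad      81    m4        428
5   adagrad      66    m0        110
6      adam      55    m0        329
7   rmsprop      15    m5        137
8   adagrad      30    m3        315
10      sgd      57    m4         27
11     adam      70    m1        395
12      sgd      14    m5        308
drop duplicate opt (keep=first):
        opt  epochs model  loss_x100
0   rmsprop      79    m5        294
3   adagrad      16    m3        416
6      adam      55    m0        329
10      sgd      57    m4         27
take first 2 rows:
       opt  epochs model  loss_x100
0  rmsprop      79    m5        294
3  adagrad      16    m3        416
add column loss_x100_x2 = t['loss_x100'] * 2:
       opt  epochs model  loss_x100  loss_x100_x2
0  rmsprop      79    m5        294           588
3  adagrad      16    m3        416           832
Reading off the mean of column 'loss_x100_x2', we get 710.0.

710.0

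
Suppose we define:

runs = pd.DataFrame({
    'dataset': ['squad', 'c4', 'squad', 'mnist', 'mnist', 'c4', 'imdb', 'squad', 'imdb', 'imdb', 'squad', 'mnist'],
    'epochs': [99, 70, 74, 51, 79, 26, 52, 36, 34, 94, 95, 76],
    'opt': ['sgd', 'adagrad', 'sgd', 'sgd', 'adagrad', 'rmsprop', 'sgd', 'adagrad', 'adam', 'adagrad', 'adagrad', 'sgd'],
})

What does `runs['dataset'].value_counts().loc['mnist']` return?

3

value_counts of dataset:
dataset
squad    4
mnist    3
imdb     3
c4       2
Name: count, dtype: int64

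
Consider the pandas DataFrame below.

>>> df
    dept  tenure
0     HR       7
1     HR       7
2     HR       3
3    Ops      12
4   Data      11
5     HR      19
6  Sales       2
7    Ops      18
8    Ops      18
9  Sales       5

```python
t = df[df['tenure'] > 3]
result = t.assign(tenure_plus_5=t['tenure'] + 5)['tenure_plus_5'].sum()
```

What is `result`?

filter rows where tenure > 3:
    dept  tenure
0     HR       7
1     HR       7
3    Ops      12
4   Data      11
5     HR      19
7    Ops      18
8    Ops      18
9  Sales       5
add column tenure_plus_5 = t['tenure'] + 5:
    dept  tenure  tenure_plus_5
0     HR       7             12
1     HR       7             12
3    Ops      12             17
4   Data      11             16
5     HR      19             24
7    Ops      18             23
8    Ops      18             23
9  Sales       5             10
Reading off the sum of column 'tenure_plus_5', we get 137.

137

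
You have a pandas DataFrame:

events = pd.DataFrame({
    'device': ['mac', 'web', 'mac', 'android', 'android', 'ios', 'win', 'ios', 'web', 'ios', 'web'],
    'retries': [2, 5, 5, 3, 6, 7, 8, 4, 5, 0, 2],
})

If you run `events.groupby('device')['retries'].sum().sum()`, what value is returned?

47

group by device, sum of retries:
device
android     9
ios        11
mac         7
web        12
win         8
Name: retries, dtype: int64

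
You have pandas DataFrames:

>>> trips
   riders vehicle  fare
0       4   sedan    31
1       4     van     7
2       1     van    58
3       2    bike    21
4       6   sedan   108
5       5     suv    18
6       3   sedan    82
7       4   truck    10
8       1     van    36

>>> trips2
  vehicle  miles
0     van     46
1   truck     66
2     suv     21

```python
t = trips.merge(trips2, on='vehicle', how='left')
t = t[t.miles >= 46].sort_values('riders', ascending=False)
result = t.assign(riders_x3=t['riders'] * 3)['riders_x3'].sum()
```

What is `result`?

merge on 'vehicle' (how='left') → 9 rows:
   riders vehicle  fare  miles
0       4   sedan    31    NaN
1       4     van     7   46.0
2       1     van    58   46.0
3       2    bike    21    NaN
4       6   sedan   108    NaN
5       5     suv    18   21.0
6       3   sedan    82    NaN
7       4   truck    10   66.0
8       1     van    36   46.0
filter rows where miles >= 46:
   riders vehicle  fare  miles
1       4     van     7   46.0
2       1     van    58   46.0
7       4   truck    10   66.0
8       1     van    36   46.0
sort by riders descending:
   riders vehicle  fare  miles
1       4     van     7   46.0
7       4   truck    10   66.0
2       1     van    58   46.0
8       1     van    36   46.0
add column riders_x3 = t['riders'] * 3:
   riders vehicle  fare  miles  riders_x3
1       4     van     7   46.0         12
7       4   truck    10   66.0         12
2       1     van    58   46.0          3
8       1     van    36   46.0          3
sum of column 'riders_x3' → 30

30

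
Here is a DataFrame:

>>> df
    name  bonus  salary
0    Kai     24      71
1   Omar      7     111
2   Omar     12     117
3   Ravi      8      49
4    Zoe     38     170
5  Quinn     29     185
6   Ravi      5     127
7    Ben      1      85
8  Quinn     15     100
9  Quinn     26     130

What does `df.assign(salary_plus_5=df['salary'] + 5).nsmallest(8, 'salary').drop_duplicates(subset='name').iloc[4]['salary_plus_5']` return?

116

add column salary_plus_5 = df['salary'] + 5:
    name  bonus  salary  salary_plus_5
0    Kai     24      71             76
1   Omar      7     111            116
2   Omar     12     117            122
3   Ravi      8      49             54
4    Zoe     38     170            175
5  Quinn     29     185            190
6   Ravi      5     127            132
7    Ben      1      85             90
8  Quinn     15     100            105
9  Quinn     26     130            135
take 8 rows with smallest salary:
    name  bonus  salary  salary_plus_5
3   Ravi      8      49             54
0    Kai     24      71             76
7    Ben      1      85             90
8  Quinn     15     100            105
1   Omar      7     111            116
2   Omar     12     117            122
6   Ravi      5     127            132
9  Quinn     26     130            135
drop duplicate name (keep=first):
    name  bonus  salary  salary_plus_5
3   Ravi      8      49             54
0    Kai     24      71             76
7    Ben      1      85             90
8  Quinn     15     100            105
1   Omar      7     111            116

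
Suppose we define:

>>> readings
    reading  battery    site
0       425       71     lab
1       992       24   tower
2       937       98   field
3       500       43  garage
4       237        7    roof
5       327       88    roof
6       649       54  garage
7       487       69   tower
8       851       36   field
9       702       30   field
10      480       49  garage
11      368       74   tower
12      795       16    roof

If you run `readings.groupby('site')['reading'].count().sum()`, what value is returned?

13

group by site, count of reading:
site
field     3
garage    3
lab       1
roof      3
tower     3
Name: reading, dtype: int64
Then the sum of the resulting series: 13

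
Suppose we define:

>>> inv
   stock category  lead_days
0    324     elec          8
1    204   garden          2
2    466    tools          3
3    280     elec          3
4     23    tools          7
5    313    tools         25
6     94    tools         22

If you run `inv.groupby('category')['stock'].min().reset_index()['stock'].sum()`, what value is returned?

group by category, min of stock:
category
elec      280
garden    204
tools      23
Name: stock, dtype: int64
reset_index():
  category  stock
0     elec    280
1   garden    204
2    tools     23
So sum() = 507.

507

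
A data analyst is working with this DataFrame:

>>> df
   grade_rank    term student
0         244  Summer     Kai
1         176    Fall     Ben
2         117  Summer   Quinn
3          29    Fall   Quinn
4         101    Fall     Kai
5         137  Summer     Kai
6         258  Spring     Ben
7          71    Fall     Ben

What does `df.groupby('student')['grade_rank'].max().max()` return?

258

group by student, max of grade_rank:
student
Ben      258
Kai      244
Quinn    117
Name: grade_rank, dtype: int64
Then the max of the resulting series: 258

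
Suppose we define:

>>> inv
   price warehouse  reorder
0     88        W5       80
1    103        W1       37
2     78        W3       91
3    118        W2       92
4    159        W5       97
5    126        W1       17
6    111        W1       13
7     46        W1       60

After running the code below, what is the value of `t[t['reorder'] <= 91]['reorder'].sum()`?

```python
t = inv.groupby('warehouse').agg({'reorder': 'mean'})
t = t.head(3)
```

group by warehouse, mean of reorder:
           reorder
warehouse         
W1           31.75
W2           92.00
W3           91.00
W5           88.50
take first 3 rows:
           reorder
warehouse         
W1           31.75
W2           92.00
W3           91.00
filter rows where reorder <= 91:
           reorder
warehouse         
W1           31.75
W3           91.00
Taking the sum of column 'reorder' gives 122.75.

122.75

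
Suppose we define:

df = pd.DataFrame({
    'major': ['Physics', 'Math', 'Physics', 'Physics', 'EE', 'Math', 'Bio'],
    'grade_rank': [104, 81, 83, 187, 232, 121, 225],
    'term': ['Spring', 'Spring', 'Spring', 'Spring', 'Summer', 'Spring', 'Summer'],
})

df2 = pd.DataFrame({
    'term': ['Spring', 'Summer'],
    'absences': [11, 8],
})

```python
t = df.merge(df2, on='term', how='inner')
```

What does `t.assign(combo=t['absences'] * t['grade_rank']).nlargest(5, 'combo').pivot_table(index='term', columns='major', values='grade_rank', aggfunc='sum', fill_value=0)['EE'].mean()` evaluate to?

116.0

merge on 'term' (how='inner') → 7 rows:
     major  grade_rank    term  absences
0  Physics         104  Spring        11
1     Math          81  Spring        11
2  Physics          83  Spring        11
3  Physics         187  Spring        11
4       EE         232  Summer         8
5     Math         121  Spring        11
6      Bio         225  Summer         8
add column combo = t['absences'] * t['grade_rank']:
     major  grade_rank    term  absences  combo
0  Physics         104  Spring        11   1144
1     Math          81  Spring        11    891
2  Physics          83  Spring        11    913
3  Physics         187  Spring        11   2057
4       EE         232  Summer         8   1856
5     Math         121  Spring        11   1331
6      Bio         225  Summer         8   1800
take 5 rows with largest combo:
     major  grade_rank    term  absences  combo
3  Physics         187  Spring        11   2057
4       EE         232  Summer         8   1856
6      Bio         225  Summer         8   1800
5     Math         121  Spring        11   1331
0  Physics         104  Spring        11   1144
pivot: rows=term, cols=major, sum(grade_rank):
major   Bio   EE  Math  Physics
term                           
Spring    0    0   121      291
Summer  225  232     0        0
Taking the mean of column 'EE' gives 116.0.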